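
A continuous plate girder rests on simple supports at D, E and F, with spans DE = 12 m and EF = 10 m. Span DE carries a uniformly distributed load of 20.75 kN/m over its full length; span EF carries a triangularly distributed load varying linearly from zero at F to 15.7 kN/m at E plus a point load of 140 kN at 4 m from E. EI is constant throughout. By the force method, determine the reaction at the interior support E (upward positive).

Insert a hinge at E; M_E is the redundant, and each span becomes simply supported.
Discontinuity in slope at E on the released structure — sum the simple-span end rotations:
  span DE: UDL 20.75: wL³/(24EI) = 1494/EI
  span EF: triangular load, peak 15.7: w₀L³/(45EI) = 348.9/EI
  span EF: point load 140 at a = 4: Pab(L + b)/(6LEI) = 896/EI
  relative rotation θ_0 = (1494 + 1245)/EI = 2739/EI
A unit hogging moment at E produces rotation L₁/(3EI) + L₂/(3EI) = 7.333/EI.
Slope continuity at E: θ_0 = M_E·7.333/EI, so M_E = 2739/7.333 = 373.5 kN·m (hogging).
Span DE, ΣM about D with M_E applied at E: R_E^{DE}·12 = 1494 + 373.5, so R_E^{DE} = 155.6 kN and R_D = 249 − 155.6 = 93.38 kN.
Span EF, ΣM about F: R_E^{EF}·10 = 1363 + 373.5, so R_E^{EF} = 173.7 kN and R_F = 218.5 − 173.7 = 44.82 kN.
R_E = 155.6 + 173.7 = 329.3 kN.

R_E = 329.3 kN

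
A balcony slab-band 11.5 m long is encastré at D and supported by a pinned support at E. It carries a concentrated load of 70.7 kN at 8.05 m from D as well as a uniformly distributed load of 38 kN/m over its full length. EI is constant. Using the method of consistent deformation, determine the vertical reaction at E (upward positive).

Remove the prop at E; the released (primary) structure is a cantilever built in at D.
Deflection at E on the released cantilever, summing each load's contribution:
  point load 70.7 at a = 8.05: Pa²(3L − a)/(6EI) = 20197/EI
  UDL 38: wL⁴/(8EI) = 83078/EI
  δ_0 = 103275/EI
Flexibility coefficient — unit upward force at E: δ_{EE} = L³/(3EI) = 507/EI.
Compatibility at E: δ_0 − R_E·δ_{EE} = 0, so R_E = 103275/507 = 203.7 kN.

R_E = 203.7 kN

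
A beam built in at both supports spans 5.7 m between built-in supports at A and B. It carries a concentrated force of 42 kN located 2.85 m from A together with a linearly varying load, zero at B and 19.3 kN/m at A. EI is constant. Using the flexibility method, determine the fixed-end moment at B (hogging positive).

Take the two fixed-end moments M_A, M_B as redundants; the released structure is the simple span AB.
Simple-span end rotations at A and B under the given loads:
  at A: point load 42 at a = 2.85: Pab(L + b)/(6LEI) = 85.29/EI
  at B: point load 42 at a = 2.85: Pab(L + a)/(6LEI) = 85.29/EI
  at A: triangular load, peak 19.3: w₀L³/(45EI) = 79.43/EI
  at B: triangular load, peak 19.3: 7w₀L³/(360EI) = 69.5/EI
  θ_A0 = 164.7/EI,  θ_B0 = 154.8/EI
Flexibility coefficients: a unit moment at one end gives L/(3EI) there and L/(6EI) at the far end, so f₁₁ = f₂₂ = 1.9/EI and f₁₂ = f₂₁ = 0.95/EI.
Compatibility — zero rotation at each built-in end:
  1.9 M_A + 0.95 M_B = 164.7
  0.95 M_A + 1.9 M_B = 154.8
Solving the pair gives M_A = 61.28 kN·m and M_B = 50.83 kN·m (hogging).

M_B = 50.83 kN·m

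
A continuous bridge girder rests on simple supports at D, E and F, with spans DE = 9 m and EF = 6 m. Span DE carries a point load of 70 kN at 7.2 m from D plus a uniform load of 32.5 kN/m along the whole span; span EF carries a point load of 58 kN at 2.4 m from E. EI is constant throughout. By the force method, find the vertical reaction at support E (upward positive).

R_E = 314.4 kN

Insert a hinge at E; M_E is the redundant, and each span becomes simply supported.
End slopes at the hinge E, treating each span as simply supported:
  span DE: point load 70 at a = 7.2: Pab(L + a)/(6LEI) = 272.2/EI
  span DE: UDL 32.5: wL³/(24EI) = 987.2/EI
  span EF: point load 58 at a = 2.4: Pab(L + b)/(6LEI) = 133.6/EI
  relative rotation θ_0 = (1259 + 133.6)/EI = 1393/EI
A unit hogging moment at E produces rotation L₁/(3EI) + L₂/(3EI) = 5/EI.
Compatibility: M_E·(L₁+L₂)/(3EI) = θ_0, giving M_E = 278.6 kN·m (hogging).
Span DE, ΣM about D with M_E applied at E: R_E^{DE}·9 = 1820 + 278.6, so R_E^{DE} = 233.2 kN and R_D = 362.5 − 233.2 = 129.3 kN.
Span EF, ΣM about F: R_E^{EF}·6 = 208.8 + 278.6, so R_E^{EF} = 81.23 kN and R_F = 58 − 81.23 = -23.23 kN.
R_E = 233.2 + 81.23 = 314.4 kN.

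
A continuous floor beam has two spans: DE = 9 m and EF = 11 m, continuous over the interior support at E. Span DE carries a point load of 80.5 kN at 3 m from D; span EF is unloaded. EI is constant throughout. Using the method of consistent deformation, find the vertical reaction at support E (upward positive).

R_E = 36.59 kN

Insert a hinge at E; M_E is the redundant, and each span becomes simply supported.
Discontinuity in slope at E on the released structure — sum the simple-span end rotations:
  span DE: point load 80.5 at a = 3: Pab(L + a)/(6LEI) = 322/EI
  relative rotation θ_0 = (322 + 0)/EI = 322/EI
A unit hogging moment at E produces rotation L₁/(3EI) + L₂/(3EI) = 6.667/EI.
Slope continuity at E: θ_0 = M_E·6.667/EI, so M_E = 322/6.667 = 48.3 kN·m (hogging).
Span DE, ΣM about D with M_E applied at E: R_E^{DE}·9 = 241.5 + 48.3, so R_E^{DE} = 32.2 kN and R_D = 80.5 − 32.2 = 48.3 kN.
Span EF, ΣM about F: R_E^{EF}·11 = 0 + 48.3, so R_E^{EF} = 4.391 kN and R_F = 0 − 4.391 = -4.391 kN.
R_E = 32.2 + 4.391 = 36.59 kN.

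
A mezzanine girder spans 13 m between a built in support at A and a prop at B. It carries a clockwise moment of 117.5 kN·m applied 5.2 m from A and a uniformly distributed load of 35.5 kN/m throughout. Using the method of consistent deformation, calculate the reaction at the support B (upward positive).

Choose R_B as the redundant. The primary structure is the cantilever fixed at A.
Primary-structure tip deflection at B by superposition:
  clockwise couple 117.5 at a = 5.2: M₀a(2L − a)/(2EI) = 6354/EI
  UDL 35.5: wL⁴/(8EI) = 126739/EI
  δ_0 = 133094/EI
Flexibility coefficient — unit upward force at B: δ_{BB} = L³/(3EI) = 732.3/EI.
Compatibility at B: δ_0 − R_B·δ_{BB} = 0, so R_B = 133094/732.3 = 181.7 kN.

R_B = 181.7 kN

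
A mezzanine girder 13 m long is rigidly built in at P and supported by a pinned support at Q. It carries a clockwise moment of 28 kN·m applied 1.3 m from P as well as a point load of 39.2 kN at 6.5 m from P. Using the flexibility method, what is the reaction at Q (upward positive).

R_Q = 12.86 kN

Choose R_Q as the redundant. The primary structure is the cantilever fixed at P.
Free-end deflection of the primary structure under the applied loading (downward +):
  clockwise couple 28 at a = 1.3: M₀a(2L − a)/(2EI) = 449.5/EI
  point load 39.2 at a = 6.5: Pa²(3L − a)/(6EI) = 8971/EI
  δ_0 = 9421/EI
Flexibility coefficient — unit upward force at Q: δ_{QQ} = L³/(3EI) = 732.3/EI.
Compatibility at Q: δ_0 − R_Q·δ_{QQ} = 0, so R_Q = 9421/732.3 = 12.86 kN.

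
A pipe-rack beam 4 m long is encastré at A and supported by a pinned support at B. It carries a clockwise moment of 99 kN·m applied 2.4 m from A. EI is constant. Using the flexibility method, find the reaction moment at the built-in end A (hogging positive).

M_A = -25.74 kN·m

Release the roller at B. Primary structure: cantilever fixed at A.
Primary-structure tip deflection at B by superposition:
  clockwise couple 99 at a = 2.4: M₀a(2L − a)/(2EI) = 665.3/EI
Flexibility coefficient — unit upward force at B: δ_{BB} = L³/(3EI) = 21.33/EI.
Compatibility at B: δ_0 − R_B·δ_{BB} = 0, so R_B = 665.3/21.33 = 31.18 kN.
Moment equilibrium about A: M_A = Σ(load moments about A) − R_B·L = 99 − 31.18×4 = -25.74 kN·m.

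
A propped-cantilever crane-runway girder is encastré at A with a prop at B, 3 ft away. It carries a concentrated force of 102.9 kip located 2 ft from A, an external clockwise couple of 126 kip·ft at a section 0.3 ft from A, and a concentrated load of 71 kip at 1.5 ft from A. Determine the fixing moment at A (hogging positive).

M_A = 175.8 kip·ft

Choose R_B as the redundant. The primary structure is the cantilever fixed at A.
Deflection at B on the released cantilever, summing each load's contribution:
  point load 102.9 at a = 2: Pa²(3L − a)/(6EI) = 480.2/EI
  clockwise couple 126 at a = 0.3: M₀a(2L − a)/(2EI) = 107.7/EI
  point load 71 at a = 1.5: Pa²(3L − a)/(6EI) = 199.7/EI
  δ_0 = 787.6/EI
Tip deflection under a unit load at B: L³/(3EI) = 9/EI.
The prop prevents deflection at B: R_B = δ_0/δ_{BB} = 787.6/9 = 87.51 kip.
Moment equilibrium about A: M_A = Σ(load moments about A) − R_B·L = 438.3 − 87.51×3 = 175.8 kip·ft.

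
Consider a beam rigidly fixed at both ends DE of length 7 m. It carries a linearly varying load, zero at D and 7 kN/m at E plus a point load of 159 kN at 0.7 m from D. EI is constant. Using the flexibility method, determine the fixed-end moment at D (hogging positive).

Release both end moments; the primary structure is a simply-supported span DE with redundants M_D and M_E.
Simple-span end rotations at D and E under the given loads:
  at D: triangular load, peak 7: 7w₀L³/(360EI) = 46.69/EI
  at E: triangular load, peak 7: w₀L³/(45EI) = 53.36/EI
  at D: point load 159 at a = 0.7: Pab(L + b)/(6LEI) = 222/EI
  at E: point load 159 at a = 0.7: Pab(L + a)/(6LEI) = 128.6/EI
  θ_D0 = 268.7/EI,  θ_E0 = 181.9/EI
Flexibility coefficients: a unit moment at one end gives L/(3EI) there and L/(6EI) at the far end, so f₁₁ = f₂₂ = 2.333/EI and f₁₂ = f₂₁ = 1.167/EI.
Compatibility — zero rotation at each built-in end:
  2.333 M_D + 1.167 M_E = 268.7
  1.167 M_D + 2.333 M_E = 181.9
Solving the pair gives M_D = 101.6 kN·m and M_E = 27.17 kN·m (hogging).

M_D = 101.6 kN·m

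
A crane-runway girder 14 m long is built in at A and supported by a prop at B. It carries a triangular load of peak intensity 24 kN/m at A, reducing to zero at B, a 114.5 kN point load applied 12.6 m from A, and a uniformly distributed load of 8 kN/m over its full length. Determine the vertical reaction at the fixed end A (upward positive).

Choose R_B as the redundant. The primary structure is the cantilever fixed at A.
Primary-structure tip deflection at B by superposition:
  triangular load, peak 24 at the fixed end: w₀L⁴/(30EI) = 30733/EI
  point load 114.5 at a = 12.6: Pa²(3L − a)/(6EI) = 89072/EI
  UDL 8: wL⁴/(8EI) = 38416/EI
  δ_0 = 158221/EI
Flexibility coefficient — unit upward force at B: δ_{BB} = L³/(3EI) = 914.7/EI.
The prop prevents deflection at B: R_B = δ_0/δ_{BB} = 158221/914.7 = 173 kN.
Vertical equilibrium: R_A = ΣP − R_B = 394.5 − 173 = 221.5 kN.

R_A = 221.5 kN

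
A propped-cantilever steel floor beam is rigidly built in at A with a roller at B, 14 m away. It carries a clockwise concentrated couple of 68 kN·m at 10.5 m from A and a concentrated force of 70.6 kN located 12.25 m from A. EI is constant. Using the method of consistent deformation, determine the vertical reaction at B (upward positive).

R_B = 64.26 kN

Release the roller at B. Primary structure: cantilever fixed at A.
Downward deflection at the released point B due to the loads:
  clockwise couple 68 at a = 10.5: M₀a(2L − a)/(2EI) = 6248/EI
  point load 70.6 at a = 12.25: Pa²(3L − a)/(6EI) = 52531/EI
  δ_0 = 58778/EI
Flexibility coefficient — unit upward force at B: δ_{BB} = L³/(3EI) = 914.7/EI.
The prop prevents deflection at B: R_B = δ_0/δ_{BB} = 58778/914.7 = 64.26 kN.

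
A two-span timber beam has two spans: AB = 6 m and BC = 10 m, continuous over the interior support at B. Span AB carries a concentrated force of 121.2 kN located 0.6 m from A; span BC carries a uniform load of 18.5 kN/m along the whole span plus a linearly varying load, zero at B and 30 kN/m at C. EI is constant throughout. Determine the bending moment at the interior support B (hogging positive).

Insert a hinge at B; M_B is the redundant, and each span becomes simply supported.
End slopes at the hinge B, treating each span as simply supported:
  span AB: point load 121.2 at a = 0.6: Pab(L + a)/(6LEI) = 71.99/EI
  span BC: UDL 18.5: wL³/(24EI) = 770.8/EI
  span BC: triangular load, peak 30: 7w₀L³/(360EI) = 583.3/EI
  relative rotation θ_0 = (71.99 + 1354)/EI = 1426/EI
A unit hogging moment at B produces rotation L₁/(3EI) + L₂/(3EI) = 5.333/EI.
Slope continuity at B: θ_0 = M_B·5.333/EI, so M_B = 1426/5.333 = 267.4 kN·m (hogging).

M_B = 267.4 kN·m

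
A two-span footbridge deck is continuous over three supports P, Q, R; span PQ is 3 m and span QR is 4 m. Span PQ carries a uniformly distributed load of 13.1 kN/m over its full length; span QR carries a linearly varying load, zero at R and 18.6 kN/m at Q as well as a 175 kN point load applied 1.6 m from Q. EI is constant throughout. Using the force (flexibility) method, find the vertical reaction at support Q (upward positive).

R_Q = 204.5 kN

Insert a hinge at Q; M_Q is the redundant, and each span becomes simply supported.
End slopes at the hinge Q, treating each span as simply supported:
  span PQ: UDL 13.1: wL³/(24EI) = 14.74/EI
  span QR: triangular load, peak 18.6: w₀L³/(45EI) = 26.45/EI
  span QR: point load 175 at a = 1.6: Pab(L + b)/(6LEI) = 179.2/EI
  relative rotation θ_0 = (14.74 + 205.7)/EI = 220.4/EI
A unit hogging moment at Q produces rotation L₁/(3EI) + L₂/(3EI) = 2.333/EI.
Compatibility: M_Q·(L₁+L₂)/(3EI) = θ_0, giving M_Q = 94.45 kN·m (hogging).
Span PQ, ΣM about P with M_Q applied at Q: R_Q^{PQ}·3 = 58.95 + 94.45, so R_Q^{PQ} = 51.13 kN and R_P = 39.3 − 51.13 = -11.83 kN.
Span QR, ΣM about R: R_Q^{QR}·4 = 519.2 + 94.45, so R_Q^{QR} = 153.4 kN and R_R = 212.2 − 153.4 = 58.79 kN.
R_Q = 51.13 + 153.4 = 204.5 kN.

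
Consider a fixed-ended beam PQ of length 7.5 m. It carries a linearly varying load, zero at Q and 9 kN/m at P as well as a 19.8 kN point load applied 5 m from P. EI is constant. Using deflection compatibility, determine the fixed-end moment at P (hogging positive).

Release both end moments; the primary structure is a simply-supported span PQ with redundants M_P and M_Q.
End rotations of the released simple span under the applied load (×1/EI):
  at P: triangular load, peak 9: w₀L³/(45EI) = 84.38/EI
  at Q: triangular load, peak 9: 7w₀L³/(360EI) = 73.83/EI
  at P: point load 19.8 at a = 5: Pab(L + b)/(6LEI) = 55/EI
  at Q: point load 19.8 at a = 5: Pab(L + a)/(6LEI) = 68.75/EI
  θ_P0 = 139.4/EI,  θ_Q0 = 142.6/EI
Flexibility coefficients: a unit moment at one end gives L/(3EI) there and L/(6EI) at the far end, so f₁₁ = f₂₂ = 2.5/EI and f₁₂ = f₂₁ = 1.25/EI.
Compatibility — zero rotation at each built-in end:
  2.5 M_P + 1.25 M_Q = 139.4
  1.25 M_P + 2.5 M_Q = 142.6
Solving the pair gives M_P = 36.31 kN·m and M_Q = 38.88 kN·m (hogging).

M_P = 36.31 kN·m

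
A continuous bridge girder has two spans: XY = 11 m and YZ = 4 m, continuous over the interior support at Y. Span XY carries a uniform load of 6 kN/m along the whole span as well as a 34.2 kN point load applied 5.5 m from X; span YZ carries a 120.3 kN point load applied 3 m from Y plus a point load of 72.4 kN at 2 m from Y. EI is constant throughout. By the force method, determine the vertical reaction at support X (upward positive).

R_X = 36.66 kN

Release continuity at Y by inserting a hinge; the redundant is the internal moment M_Y. The primary structure is two simply-supported spans XY and YZ.
End slopes at the hinge Y, treating each span as simply supported:
  span XY: UDL 6: wL³/(24EI) = 332.8/EI
  span XY: point load 34.2 at a = 5.5: Pab(L + a)/(6LEI) = 258.6/EI
  span YZ: point load 120.3 at a = 3: Pab(L + b)/(6LEI) = 75.19/EI
  span YZ: point load 72.4 at a = 2: Pab(L + b)/(6LEI) = 72.4/EI
  relative rotation θ_0 = (591.4 + 147.6)/EI = 739/EI
A unit hogging moment at Y produces rotation L₁/(3EI) + L₂/(3EI) = 5/EI.
Compatibility: M_Y·(L₁+L₂)/(3EI) = θ_0, giving M_Y = 147.8 kN·m (hogging).
Span XY, ΣM about X with M_Y applied at Y: R_Y^{XY}·11 = 551.1 + 147.8, so R_Y^{XY} = 63.54 kN and R_X = 100.2 − 63.54 = 36.66 kN.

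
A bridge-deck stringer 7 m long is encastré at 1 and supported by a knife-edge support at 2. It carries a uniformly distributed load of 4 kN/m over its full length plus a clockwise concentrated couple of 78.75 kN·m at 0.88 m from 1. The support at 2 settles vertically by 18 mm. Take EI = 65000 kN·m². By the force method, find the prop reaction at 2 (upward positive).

Release the roller at 2. Primary structure: cantilever fixed at 1.
Free-end deflection of the primary structure under the applied loading (downward +):
  UDL 4: wL⁴/(8EI) = 1200/EI
  clockwise couple 78.75 at a = 0.88: M₀a(2L − a)/(2EI) = 454.6/EI
  δ_0 = 1655/EI
Tip deflection under a unit load at 2: L³/(3EI) = 114.3/EI.
With EI = 65000 kN·m²: δ_0 = 0.025463 m and δ_{22} = 0.001759 m/kN.
Compatibility — the beam at 2 must follow the support down by 0.018 m: δ_0 − R_2·δ_{22} = 0.018, so R_2 = (0.025463 − 0.018)/0.001759 = 4.243 kN.

R_2 = 4.243 kN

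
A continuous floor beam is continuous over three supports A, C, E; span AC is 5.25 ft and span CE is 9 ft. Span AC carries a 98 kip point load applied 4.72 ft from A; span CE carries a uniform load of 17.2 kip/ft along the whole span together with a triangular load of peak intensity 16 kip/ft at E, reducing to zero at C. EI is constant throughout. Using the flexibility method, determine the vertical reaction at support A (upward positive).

R_A = -23.26 kip

Insert a hinge at C; M_C is the redundant, and each span becomes simply supported.
End slopes at the hinge C, treating each span as simply supported:
  span AC: point load 98 at a = 4.72: Pab(L + a)/(6LEI) = 77.59/EI
  span CE: UDL 17.2: wL³/(24EI) = 522.5/EI
  span CE: triangular load, peak 16: 7w₀L³/(360EI) = 226.8/EI
  relative rotation θ_0 = (77.59 + 749.2)/EI = 826.8/EI
A unit hogging moment at C produces rotation L₁/(3EI) + L₂/(3EI) = 4.75/EI.
Compatibility: M_C·(L₁+L₂)/(3EI) = θ_0, giving M_C = 174.1 kip·ft (hogging).
Span AC, ΣM about A with M_C applied at C: R_C^{AC}·5.25 = 462.6 + 174.1, so R_C^{AC} = 121.3 kip and R_A = 98 − 121.3 = -23.26 kip.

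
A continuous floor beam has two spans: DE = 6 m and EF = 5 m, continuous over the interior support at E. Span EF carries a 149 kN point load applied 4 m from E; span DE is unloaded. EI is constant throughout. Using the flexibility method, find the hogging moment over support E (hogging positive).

Insert a hinge at E; M_E is the redundant, and each span becomes simply supported.
Rotations at E on the released spans (each span's end-slope, ×1/EI):
  span EF: point load 149 at a = 4: Pab(L + b)/(6LEI) = 119.2/EI
  relative rotation θ_0 = (0 + 119.2)/EI = 119.2/EI
A unit hogging moment at E produces rotation L₁/(3EI) + L₂/(3EI) = 3.667/EI.
Compatibility: M_E·(L₁+L₂)/(3EI) = θ_0, giving M_E = 32.51 kN·m (hogging).

M_E = 32.51 kN·m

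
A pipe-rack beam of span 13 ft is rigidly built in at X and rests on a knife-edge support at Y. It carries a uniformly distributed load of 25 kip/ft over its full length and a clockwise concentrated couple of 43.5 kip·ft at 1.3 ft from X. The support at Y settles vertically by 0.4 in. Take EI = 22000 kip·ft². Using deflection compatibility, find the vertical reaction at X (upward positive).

R_X = 203.2 kip

Release the roller at Y. Primary structure: cantilever fixed at X.
Primary-structure tip deflection at Y by superposition:
  UDL 25: wL⁴/(8EI) = 89253/EI
  clockwise couple 43.5 at a = 1.3: M₀a(2L − a)/(2EI) = 698.4/EI
  δ_0 = 89952/EI
Flexibility coefficient — unit upward force at Y: δ_{YY} = L³/(3EI) = 732.3/EI.
With EI = 22000 kip·ft²: δ_0 = 4.0887 ft and δ_{YY} = 0.033288 ft/kip.
Compatibility — the beam at Y must follow the support down by 0.03333 ft: δ_0 − R_Y·δ_{YY} = 0.03333, so R_Y = (4.0887 − 0.03333)/0.033288 = 121.8 kip.
Vertical equilibrium: R_X = ΣP − R_Y = 325 − 121.8 = 203.2 kip.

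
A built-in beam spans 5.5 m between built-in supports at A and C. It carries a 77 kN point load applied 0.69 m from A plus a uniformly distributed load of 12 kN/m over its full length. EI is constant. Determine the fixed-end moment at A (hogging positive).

Take the two fixed-end moments M_A, M_C as redundants; the released structure is the simple span AC.
Simple-span end rotations at A and C under the given loads:
  at A: point load 77 at a = 0.69: Pab(L + b)/(6LEI) = 79.84/EI
  at C: point load 77 at a = 0.69: Pab(L + a)/(6LEI) = 47.94/EI
  at A: UDL 12: wL³/(24EI) = 83.19/EI
  at C: UDL 12: wL³/(24EI) = 83.19/EI
  θ_A0 = 163/EI,  θ_C0 = 131.1/EI
Flexibility coefficients: a unit moment at one end gives L/(3EI) there and L/(6EI) at the far end, so f₁₁ = f₂₂ = 1.833/EI and f₁₂ = f₂₁ = 0.9167/EI.
Compatibility — zero rotation at each built-in end:
  1.833 M_A + 0.9167 M_C = 163
  0.9167 M_A + 1.833 M_C = 131.1
Solving the pair gives M_A = 70.89 kN·m and M_C = 36.08 kN·m (hogging).

M_A = 70.89 kN·m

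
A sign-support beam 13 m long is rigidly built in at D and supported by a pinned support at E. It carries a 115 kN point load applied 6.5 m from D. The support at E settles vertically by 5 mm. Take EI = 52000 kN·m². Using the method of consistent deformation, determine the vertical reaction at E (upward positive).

R_E = 35.58 kN

Remove the prop at E; the released (primary) structure is a cantilever built in at D.
Downward deflection at the released point E due to the loads:
  point load 115 at a = 6.5: Pa²(3L − a)/(6EI) = 26318/EI
Flexibility coefficient — unit upward force at E: δ_{EE} = L³/(3EI) = 732.3/EI.
With EI = 52000 kN·m²: δ_0 = 0.50612 m and δ_{EE} = 0.014083 m/kN.
Compatibility — the beam at E must follow the support down by 0.005 m: δ_0 − R_E·δ_{EE} = 0.005, so R_E = (0.50612 − 0.005)/0.014083 = 35.58 kN.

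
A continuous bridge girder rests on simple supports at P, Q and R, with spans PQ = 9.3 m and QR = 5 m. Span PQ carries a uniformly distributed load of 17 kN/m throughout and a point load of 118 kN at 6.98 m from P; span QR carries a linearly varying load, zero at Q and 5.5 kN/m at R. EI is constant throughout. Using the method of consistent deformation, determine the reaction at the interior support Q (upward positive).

R_Q = 245.8 kN

Release continuity at Q by inserting a hinge; the redundant is the internal moment M_Q. The primary structure is two simply-supported spans PQ and QR.
Rotations at Q on the released spans (each span's end-slope, ×1/EI):
  span PQ: UDL 17: wL³/(24EI) = 569.8/EI
  span PQ: point load 118 at a = 6.98: Pab(L + a)/(6LEI) = 557.5/EI
  span QR: triangular load, peak 5.5: 7w₀L³/(360EI) = 13.37/EI
  relative rotation θ_0 = (1127 + 13.37)/EI = 1141/EI
A unit hogging moment at Q produces rotation L₁/(3EI) + L₂/(3EI) = 4.767/EI.
Slope continuity at Q: θ_0 = M_Q·4.767/EI, so M_Q = 1141/4.767 = 239.3 kN·m (hogging).
Span PQ, ΣM about P with M_Q applied at Q: R_Q^{PQ}·9.3 = 1559 + 239.3, so R_Q^{PQ} = 193.3 kN and R_P = 276.1 − 193.3 = 82.76 kN.
Span QR, ΣM about R: R_Q^{QR}·5 = 22.92 + 239.3, so R_Q^{QR} = 52.44 kN and R_R = 13.75 − 52.44 = -38.69 kN.
R_Q = 193.3 + 52.44 = 245.8 kN.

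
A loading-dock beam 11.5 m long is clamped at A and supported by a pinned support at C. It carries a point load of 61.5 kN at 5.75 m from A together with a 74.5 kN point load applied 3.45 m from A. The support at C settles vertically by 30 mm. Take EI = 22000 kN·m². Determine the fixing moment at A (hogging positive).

Choose R_C as the redundant. The primary structure is the cantilever fixed at A.
Downward deflection at the released point C due to the loads:
  point load 61.5 at a = 5.75: Pa²(3L − a)/(6EI) = 9743/EI
  point load 74.5 at a = 3.45: Pa²(3L − a)/(6EI) = 4589/EI
  δ_0 = 14332/EI
Tip deflection under a unit load at C: L³/(3EI) = 507/EI.
With EI = 22000 kN·m²: δ_0 = 0.65145 m and δ_{CC} = 0.023044 m/kN.
Compatibility — the beam at C must follow the support down by 0.03 m: δ_0 − R_C·δ_{CC} = 0.03, so R_C = (0.65145 − 0.03)/0.023044 = 26.97 kN.
Moment equilibrium about A: M_A = Σ(load moments about A) − R_C·L = 610.6 − 26.97×11.5 = 300.5 kN·m.

M_A = 300.5 kN·m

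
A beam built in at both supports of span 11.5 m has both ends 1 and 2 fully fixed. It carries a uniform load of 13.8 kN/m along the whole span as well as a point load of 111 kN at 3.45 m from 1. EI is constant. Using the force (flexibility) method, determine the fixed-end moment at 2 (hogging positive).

Take the two fixed-end moments M_1, M_2 as redundants; the released structure is the simple span 12.
End rotations of the released simple span under the applied load (×1/EI):
  at 1: UDL 13.8: wL³/(24EI) = 874.5/EI
  at 2: UDL 13.8: wL³/(24EI) = 874.5/EI
  at 1: point load 111 at a = 3.45: Pab(L + b)/(6LEI) = 873.4/EI
  at 2: point load 111 at a = 3.45: Pab(L + a)/(6LEI) = 667.9/EI
  θ_10 = 1748/EI,  θ_20 = 1542/EI
Flexibility coefficients: a unit moment at one end gives L/(3EI) there and L/(6EI) at the far end, so f₁₁ = f₂₂ = 3.833/EI and f₁₂ = f₂₁ = 1.917/EI.
Compatibility — zero rotation at each built-in end:
  3.833 M_1 + 1.917 M_2 = 1748
  1.917 M_1 + 3.833 M_2 = 1542
Solving the pair gives M_1 = 339.7 kN·m and M_2 = 232.5 kN·m (hogging).

M_2 = 232.5 kN·m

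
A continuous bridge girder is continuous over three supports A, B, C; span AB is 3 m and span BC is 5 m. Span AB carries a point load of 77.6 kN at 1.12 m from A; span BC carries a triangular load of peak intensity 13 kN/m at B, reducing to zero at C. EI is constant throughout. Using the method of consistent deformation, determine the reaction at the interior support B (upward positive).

R_B = 65.34 kN

Take M_B as the redundant. Released structure: two simple spans AB and BC with a hinge at B.
End slopes at the hinge B, treating each span as simply supported:
  span AB: point load 77.6 at a = 1.12: Pab(L + a)/(6LEI) = 37.4/EI
  span BC: triangular load, peak 13: w₀L³/(45EI) = 36.11/EI
  relative rotation θ_0 = (37.4 + 36.11)/EI = 73.51/EI
A unit hogging moment at B produces rotation L₁/(3EI) + L₂/(3EI) = 2.667/EI.
Compatibility: M_B·(L₁+L₂)/(3EI) = θ_0, giving M_B = 27.57 kN·m (hogging).
Span AB, ΣM about A with M_B applied at B: R_B^{AB}·3 = 86.91 + 27.57, so R_B^{AB} = 38.16 kN and R_A = 77.6 − 38.16 = 39.44 kN.
Span BC, ΣM about C: R_B^{BC}·5 = 108.3 + 27.57, so R_B^{BC} = 27.18 kN and R_C = 32.5 − 27.18 = 5.32 kN.
R_B = 38.16 + 27.18 = 65.34 kN.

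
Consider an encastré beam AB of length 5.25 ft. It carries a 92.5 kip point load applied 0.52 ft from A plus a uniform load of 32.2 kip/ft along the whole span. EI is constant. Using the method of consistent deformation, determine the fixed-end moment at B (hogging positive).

M_B = 78.25 kip·ft

Take the two fixed-end moments M_A, M_B as redundants; the released structure is the simple span AB.
On the primary (simply-supported) span, the end slopes from the loading are:
  at A: point load 92.5 at a = 0.52: Pab(L + b)/(6LEI) = 72.08/EI
  at B: point load 92.5 at a = 0.52: Pab(L + a)/(6LEI) = 41.67/EI
  at A: UDL 32.2: wL³/(24EI) = 194.1/EI
  at B: UDL 32.2: wL³/(24EI) = 194.1/EI
  θ_A0 = 266.2/EI,  θ_B0 = 235.8/EI
Flexibility coefficients: a unit moment at one end gives L/(3EI) there and L/(6EI) at the far end, so f₁₁ = f₂₂ = 1.75/EI and f₁₂ = f₂₁ = 0.875/EI.
Compatibility — zero rotation at each built-in end:
  1.75 M_A + 0.875 M_B = 266.2
  0.875 M_A + 1.75 M_B = 235.8
Solving the pair gives M_A = 113 kip·ft and M_B = 78.25 kip·ft (hogging).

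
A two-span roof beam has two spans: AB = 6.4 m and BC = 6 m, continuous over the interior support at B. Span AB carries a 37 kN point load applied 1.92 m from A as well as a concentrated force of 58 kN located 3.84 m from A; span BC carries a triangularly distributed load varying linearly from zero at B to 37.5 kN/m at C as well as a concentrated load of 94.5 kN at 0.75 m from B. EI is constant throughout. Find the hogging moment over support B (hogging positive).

Release continuity at B by inserting a hinge; the redundant is the internal moment M_B. The primary structure is two simply-supported spans AB and BC.
Rotations at B on the released spans (each span's end-slope, ×1/EI):
  span AB: point load 37 at a = 1.92: Pab(L + a)/(6LEI) = 68.96/EI
  span AB: point load 58 at a = 3.84: Pab(L + a)/(6LEI) = 152/EI
  span BC: triangular load, peak 37.5: 7w₀L³/(360EI) = 157.5/EI
  span BC: point load 94.5 at a = 0.75: Pab(L + b)/(6LEI) = 116.3/EI
  relative rotation θ_0 = (221 + 273.8)/EI = 494.8/EI
A unit hogging moment at B produces rotation L₁/(3EI) + L₂/(3EI) = 4.133/EI.
Compatibility: M_B·(L₁+L₂)/(3EI) = θ_0, giving M_B = 119.7 kN·m (hogging).

M_B = 119.7 kN·m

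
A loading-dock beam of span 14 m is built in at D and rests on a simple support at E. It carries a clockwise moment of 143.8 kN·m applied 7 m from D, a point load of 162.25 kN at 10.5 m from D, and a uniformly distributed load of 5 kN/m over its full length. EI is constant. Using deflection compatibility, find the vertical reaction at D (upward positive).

R_D = 91.77 kN

Release the roller at E. Primary structure: cantilever fixed at D.
Downward deflection at the released point E due to the loads:
  clockwise couple 143.8 at a = 7: M₀a(2L − a)/(2EI) = 10569/EI
  point load 162.25 at a = 10.5: Pa²(3L − a)/(6EI) = 93912/EI
  UDL 5: wL⁴/(8EI) = 24010/EI
  δ_0 = 128492/EI
Tip deflection under a unit load at E: L³/(3EI) = 914.7/EI.
Compatibility at E: δ_0 − R_E·δ_{EE} = 0, so R_E = 128492/914.7 = 140.5 kN.
Vertical equilibrium: R_D = ΣP − R_E = 232.2 − 140.5 = 91.77 kN.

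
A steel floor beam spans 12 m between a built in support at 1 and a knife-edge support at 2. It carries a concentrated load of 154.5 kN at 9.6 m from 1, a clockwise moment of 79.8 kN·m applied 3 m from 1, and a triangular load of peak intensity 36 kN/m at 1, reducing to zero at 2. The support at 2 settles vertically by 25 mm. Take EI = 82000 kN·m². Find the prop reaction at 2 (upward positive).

R_2 = 152.8 kN

Choose R_2 as the redundant. The primary structure is the cantilever fixed at 1.
Free-end deflection of the primary structure under the applied loading (downward +):
  point load 154.5 at a = 9.6: Pa²(3L − a)/(6EI) = 62650/EI
  clockwise couple 79.8 at a = 3: M₀a(2L − a)/(2EI) = 2514/EI
  triangular load, peak 36 at the fixed end: w₀L⁴/(30EI) = 24883/EI
  δ_0 = 90047/EI
Flexibility coefficient — unit upward force at 2: δ_{22} = L³/(3EI) = 576/EI.
With EI = 82000 kN·m²: δ_0 = 1.0981 m and δ_{22} = 0.007024 m/kN.
Compatibility — the beam at 2 must follow the support down by 0.025 m: δ_0 − R_2·δ_{22} = 0.025, so R_2 = (1.0981 − 0.025)/0.007024 = 152.8 kN.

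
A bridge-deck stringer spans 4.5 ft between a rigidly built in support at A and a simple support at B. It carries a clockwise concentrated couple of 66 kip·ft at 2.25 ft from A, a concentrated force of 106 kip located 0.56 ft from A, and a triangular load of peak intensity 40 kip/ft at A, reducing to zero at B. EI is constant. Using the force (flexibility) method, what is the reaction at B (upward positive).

Choose R_B as the redundant. The primary structure is the cantilever fixed at A.
Downward deflection at the released point B due to the loads:
  clockwise couple 66 at a = 2.25: M₀a(2L − a)/(2EI) = 501.2/EI
  point load 106 at a = 0.56: Pa²(3L − a)/(6EI) = 71.69/EI
  triangular load, peak 40 at the fixed end: w₀L⁴/(30EI) = 546.8/EI
  δ_0 = 1120/EI
Tip deflection under a unit load at B: L³/(3EI) = 30.38/EI.
The prop prevents deflection at B: R_B = δ_0/δ_{BB} = 1120/30.38 = 36.86 kip.

R_B = 36.86 kip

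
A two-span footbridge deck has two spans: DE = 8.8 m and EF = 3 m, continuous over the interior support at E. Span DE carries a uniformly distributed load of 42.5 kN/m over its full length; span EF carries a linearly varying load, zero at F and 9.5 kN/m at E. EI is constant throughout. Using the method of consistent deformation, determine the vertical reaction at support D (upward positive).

Take M_E as the redundant. Released structure: two simple spans DE and EF with a hinge at E.
Rotations at E on the released spans (each span's end-slope, ×1/EI):
  span DE: UDL 42.5: wL³/(24EI) = 1207/EI
  span EF: triangular load, peak 9.5: w₀L³/(45EI) = 5.7/EI
  relative rotation θ_0 = (1207 + 5.7)/EI = 1212/EI
A unit hogging moment at E produces rotation L₁/(3EI) + L₂/(3EI) = 3.933/EI.
Slope continuity at E: θ_0 = M_E·3.933/EI, so M_E = 1212/3.933 = 308.3 kN·m (hogging).
Span DE, ΣM about D with M_E applied at E: R_E^{DE}·8.8 = 1646 + 308.3, so R_E^{DE} = 222 kN and R_D = 374 − 222 = 152 kN.

R_D = 152 kN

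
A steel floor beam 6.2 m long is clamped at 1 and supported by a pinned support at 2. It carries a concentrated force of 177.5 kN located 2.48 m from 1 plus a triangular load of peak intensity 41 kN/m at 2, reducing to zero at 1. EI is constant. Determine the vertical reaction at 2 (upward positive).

Take the reaction at 2 as the redundant and release it; the primary structure is a cantilever fixed at 1.
Deflection at 2 on the released cantilever, summing each load's contribution:
  point load 177.5 at a = 2.48: Pa²(3L − a)/(6EI) = 2933/EI
  triangular load, peak 41 at the free end: 11w₀L⁴/(120EI) = 5553/EI
  δ_0 = 8486/EI
Flexibility coefficient — unit upward force at 2: δ_{22} = L³/(3EI) = 79.44/EI.
The prop prevents deflection at 2: R_2 = δ_0/δ_{22} = 8486/79.44 = 106.8 kN.

R_2 = 106.8 kN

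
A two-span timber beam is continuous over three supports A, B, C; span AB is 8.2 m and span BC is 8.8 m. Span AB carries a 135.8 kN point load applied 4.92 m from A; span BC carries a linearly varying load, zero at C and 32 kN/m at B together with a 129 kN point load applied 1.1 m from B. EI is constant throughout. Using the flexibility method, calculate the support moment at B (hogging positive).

M_B = 248.9 kN·m

Release continuity at B by inserting a hinge; the redundant is the internal moment M_B. The primary structure is two simply-supported spans AB and BC.
Rotations at B on the released spans (each span's end-slope, ×1/EI):
  span AB: point load 135.8 at a = 4.92: Pab(L + a)/(6LEI) = 584.4/EI
  span BC: triangular load, peak 32: w₀L³/(45EI) = 484.6/EI
  span BC: point load 129 at a = 1.1: Pab(L + b)/(6LEI) = 341.4/EI
  relative rotation θ_0 = (584.4 + 826)/EI = 1410/EI
A unit hogging moment at B produces rotation L₁/(3EI) + L₂/(3EI) = 5.667/EI.
Compatibility: M_B·(L₁+L₂)/(3EI) = θ_0, giving M_B = 248.9 kN·m (hogging).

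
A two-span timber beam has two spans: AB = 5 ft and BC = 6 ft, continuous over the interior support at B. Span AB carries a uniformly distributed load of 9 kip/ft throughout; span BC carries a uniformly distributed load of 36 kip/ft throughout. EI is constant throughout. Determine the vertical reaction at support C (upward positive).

R_C = 91.14 kip

Insert a hinge at B; M_B is the redundant, and each span becomes simply supported.
End slopes at the hinge B, treating each span as simply supported:
  span AB: UDL 9: wL³/(24EI) = 46.88/EI
  span BC: UDL 36: wL³/(24EI) = 324/EI
  relative rotation θ_0 = (46.88 + 324)/EI = 370.9/EI
A unit hogging moment at B produces rotation L₁/(3EI) + L₂/(3EI) = 3.667/EI.
Slope continuity at B: θ_0 = M_B·3.667/EI, so M_B = 370.9/3.667 = 101.1 kip·ft (hogging).
Span BC, ΣM about C: R_B^{BC}·6 = 648 + 101.1, so R_B^{BC} = 124.9 kip and R_C = 216 − 124.9 = 91.14 kip.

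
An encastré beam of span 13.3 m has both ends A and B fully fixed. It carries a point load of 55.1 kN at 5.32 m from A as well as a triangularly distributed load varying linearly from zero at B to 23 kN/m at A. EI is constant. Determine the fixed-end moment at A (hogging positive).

Take the two fixed-end moments M_A, M_B as redundants; the released structure is the simple span AB.
Simple-span end rotations at A and B under the given loads:
  at A: point load 55.1 at a = 5.32: Pab(L + b)/(6LEI) = 623.8/EI
  at B: point load 55.1 at a = 5.32: Pab(L + a)/(6LEI) = 545.8/EI
  at A: triangular load, peak 23: w₀L³/(45EI) = 1202/EI
  at B: triangular load, peak 23: 7w₀L³/(360EI) = 1052/EI
  θ_A0 = 1826/EI,  θ_B0 = 1598/EI
Flexibility coefficients: a unit moment at one end gives L/(3EI) there and L/(6EI) at the far end, so f₁₁ = f₂₂ = 4.433/EI and f₁₂ = f₂₁ = 2.217/EI.
Compatibility — zero rotation at each built-in end:
  4.433 M_A + 2.217 M_B = 1826
  2.217 M_A + 4.433 M_B = 1598
Solving the pair gives M_A = 309 kN·m and M_B = 206 kN·m (hogging).

M_A = 309 kN·m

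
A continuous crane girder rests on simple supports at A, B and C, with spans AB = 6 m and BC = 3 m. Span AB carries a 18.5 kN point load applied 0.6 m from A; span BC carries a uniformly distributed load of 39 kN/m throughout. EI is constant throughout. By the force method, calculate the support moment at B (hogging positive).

Release continuity at B by inserting a hinge; the redundant is the internal moment M_B. The primary structure is two simply-supported spans AB and BC.
Discontinuity in slope at B on the released structure — sum the simple-span end rotations:
  span AB: point load 18.5 at a = 0.6: Pab(L + a)/(6LEI) = 10.99/EI
  span BC: UDL 39: wL³/(24EI) = 43.88/EI
  relative rotation θ_0 = (10.99 + 43.88)/EI = 54.86/EI
A unit hogging moment at B produces rotation L₁/(3EI) + L₂/(3EI) = 3/EI.
Slope continuity at B: θ_0 = M_B·3/EI, so M_B = 54.86/3 = 18.29 kN·m (hogging).

M_B = 18.29 kN·m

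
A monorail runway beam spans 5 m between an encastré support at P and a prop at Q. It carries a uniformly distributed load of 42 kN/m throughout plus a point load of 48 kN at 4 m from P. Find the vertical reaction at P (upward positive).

Release the roller at Q. Primary structure: cantilever fixed at P.
Downward deflection at the released point Q due to the loads:
  UDL 42: wL⁴/(8EI) = 3281/EI
  point load 48 at a = 4: Pa²(3L − a)/(6EI) = 1408/EI
  δ_0 = 4689/EI
Tip deflection under a unit load at Q: L³/(3EI) = 41.67/EI.
Compatibility at Q: δ_0 − R_Q·δ_{QQ} = 0, so R_Q = 4689/41.67 = 112.5 kN.
Vertical equilibrium: R_P = ΣP − R_Q = 258 − 112.5 = 145.5 kN.

R_P = 145.5 kN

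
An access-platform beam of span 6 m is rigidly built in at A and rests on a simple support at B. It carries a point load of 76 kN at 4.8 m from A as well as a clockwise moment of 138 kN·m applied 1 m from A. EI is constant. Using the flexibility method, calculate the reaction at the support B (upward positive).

Remove the prop at B; the released (primary) structure is a cantilever built in at A.
Downward deflection at the released point B due to the loads:
  point load 76 at a = 4.8: Pa²(3L − a)/(6EI) = 3852/EI
  clockwise couple 138 at a = 1: M₀a(2L − a)/(2EI) = 759/EI
  δ_0 = 4611/EI
Tip deflection under a unit load at B: L³/(3EI) = 72/EI.
Compatibility at B: δ_0 − R_B·δ_{BB} = 0, so R_B = 4611/72 = 64.05 kN.

R_B = 64.05 kN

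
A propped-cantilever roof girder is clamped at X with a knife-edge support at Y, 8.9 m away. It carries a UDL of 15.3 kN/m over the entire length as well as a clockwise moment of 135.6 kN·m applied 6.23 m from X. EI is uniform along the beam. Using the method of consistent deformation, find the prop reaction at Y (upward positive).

R_Y = 71.86 kN

Release the roller at Y. Primary structure: cantilever fixed at X.
Deflection at Y on the released cantilever, summing each load's contribution:
  UDL 15.3: wL⁴/(8EI) = 11999/EI
  clockwise couple 135.6 at a = 6.23: M₀a(2L − a)/(2EI) = 4887/EI
  δ_0 = 16887/EI
Tip deflection under a unit load at Y: L³/(3EI) = 235/EI.
Compatibility at Y: δ_0 − R_Y·δ_{YY} = 0, so R_Y = 16887/235 = 71.86 kN.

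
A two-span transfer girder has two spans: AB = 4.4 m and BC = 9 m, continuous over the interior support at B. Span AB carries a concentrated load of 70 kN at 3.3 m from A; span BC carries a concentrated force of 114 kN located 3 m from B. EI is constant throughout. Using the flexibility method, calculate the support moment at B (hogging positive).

M_B = 144.2 kN·m

Insert a hinge at B; M_B is the redundant, and each span becomes simply supported.
End slopes at the hinge B, treating each span as simply supported:
  span AB: point load 70 at a = 3.3: Pab(L + a)/(6LEI) = 74.11/EI
  span BC: point load 114 at a = 3: Pab(L + b)/(6LEI) = 570/EI
  relative rotation θ_0 = (74.11 + 570)/EI = 644.1/EI
A unit hogging moment at B produces rotation L₁/(3EI) + L₂/(3EI) = 4.467/EI.
Compatibility: M_B·(L₁+L₂)/(3EI) = θ_0, giving M_B = 144.2 kN·m (hogging).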